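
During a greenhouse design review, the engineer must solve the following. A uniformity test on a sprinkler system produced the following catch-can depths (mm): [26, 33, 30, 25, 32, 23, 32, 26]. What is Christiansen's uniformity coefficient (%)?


xbar = 227 / 8 = 28.375
sum|xi - xbar| = 27
CU = 100 * (1 - 27 / (8 * 28.375))
   = 100 * (1 - 0.1189)
   = 88.11%


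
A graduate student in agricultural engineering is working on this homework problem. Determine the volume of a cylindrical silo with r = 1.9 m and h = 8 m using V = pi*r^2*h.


V = pi * r^2 * h
  = pi * 1.9^2 * 8
  = pi * 3.61 * 8
  = 90.73 m^3


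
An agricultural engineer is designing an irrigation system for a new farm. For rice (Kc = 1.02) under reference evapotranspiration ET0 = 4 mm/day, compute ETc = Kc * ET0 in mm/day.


ETc = Kc * ET0
    = 1.02 * 4
    = 4.08 mm/day


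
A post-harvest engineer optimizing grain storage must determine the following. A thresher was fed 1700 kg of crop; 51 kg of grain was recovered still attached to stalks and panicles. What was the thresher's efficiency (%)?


eta = (total - unthreshed) / total * 100
    = (1700 - 51) / 1700 * 100
    = 1649 / 1700 * 100
    = 97%


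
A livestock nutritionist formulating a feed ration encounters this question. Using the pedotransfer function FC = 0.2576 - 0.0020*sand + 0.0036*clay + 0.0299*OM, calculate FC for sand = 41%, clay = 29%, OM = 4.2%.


FC = 0.2576 - 0.0020*41 + 0.0036*29 + 0.0299*4.2
   = 0.2576 - 0.0820 + 0.1044 + 0.1256
   = 0.4056


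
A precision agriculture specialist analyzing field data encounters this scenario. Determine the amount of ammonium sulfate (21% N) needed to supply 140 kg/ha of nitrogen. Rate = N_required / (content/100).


Rate = N_required / (N_content / 100)
     = 140 / (21 / 100)
     = 140 / 0.21
     = 666.67 kg/ha


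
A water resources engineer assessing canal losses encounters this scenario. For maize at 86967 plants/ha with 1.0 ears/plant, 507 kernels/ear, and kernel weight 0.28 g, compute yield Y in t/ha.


Y = density * ears * kernels * kw
  = 86967 * 1.0 * 507 * 0.28 g/ha
  = 12345835.32 g/ha
  = 12345.84 kg/ha = 12.35 t/ha


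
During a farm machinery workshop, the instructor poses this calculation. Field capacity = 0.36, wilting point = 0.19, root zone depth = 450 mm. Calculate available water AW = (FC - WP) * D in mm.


AW = (FC - WP) * D
   = (0.36 - 0.19) * 450
   = 0.17 * 450
   = 76.50 mm


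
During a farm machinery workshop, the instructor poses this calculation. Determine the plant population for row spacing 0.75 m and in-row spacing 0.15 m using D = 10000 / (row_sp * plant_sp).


D = 10000 / (row_sp * plant_sp)
  = 10000 / (0.75 * 0.15)
  = 10000 / 0.1125
  = 88888.89 plants/ha


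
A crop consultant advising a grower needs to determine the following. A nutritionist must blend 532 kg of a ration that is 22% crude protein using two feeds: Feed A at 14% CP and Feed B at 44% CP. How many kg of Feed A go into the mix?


parts_A = CP_b - target = 44 - 22 = 22
parts_B = target - CP_a = 22 - 14 = 8
total_parts = 22 + 8 = 30
Feed A = 532 * 22 / 30 = 390.13 kg
Feed B = 532 * 8 / 30 = 141.87 kg

390.13 kg


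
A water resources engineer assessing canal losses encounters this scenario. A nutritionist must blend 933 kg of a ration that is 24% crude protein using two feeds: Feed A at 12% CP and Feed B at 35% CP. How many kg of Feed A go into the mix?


parts_A = CP_b - target = 35 - 24 = 11
parts_B = target - CP_a = 24 - 12 = 12
total_parts = 11 + 12 = 23
Feed A = 933 * 11 / 23 = 446.22 kg
Feed B = 933 * 12 / 23 = 486.78 kg

446.22 kg


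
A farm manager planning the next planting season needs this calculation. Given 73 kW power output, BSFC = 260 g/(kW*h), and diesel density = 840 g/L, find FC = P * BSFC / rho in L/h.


FC = P * BSFC / rho_fuel
   = 73 * 260 / 840
   = 18980 / 840
   = 22.60 L/h


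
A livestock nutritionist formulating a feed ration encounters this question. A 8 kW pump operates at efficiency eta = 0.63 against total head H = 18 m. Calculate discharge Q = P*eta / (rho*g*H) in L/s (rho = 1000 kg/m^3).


Q = (P * 1000 * eta) / (rho * g * H)
  = (8 * 1000 * 0.63) / (1000 * 9.81 * 18)
  = 5040 / 176580
  = 0.02854 m^3/s = 28.54 L/s


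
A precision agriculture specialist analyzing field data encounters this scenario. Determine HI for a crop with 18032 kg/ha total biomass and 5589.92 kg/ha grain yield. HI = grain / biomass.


HI = grain_yield / biomass
   = 5589.92 / 18032
   = 0.31


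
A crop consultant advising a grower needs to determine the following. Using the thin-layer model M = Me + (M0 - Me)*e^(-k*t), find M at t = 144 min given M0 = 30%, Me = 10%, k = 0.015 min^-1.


M = Me + (M0 - Me) * e^(-k*t)
  = 10 + (30 - 10) * e^(-0.015*144)
  = 10 + 20 * e^(-2.160)
  = 10 + 20 * 0.11533
  = 10 + 2.3065
  = 12.31%


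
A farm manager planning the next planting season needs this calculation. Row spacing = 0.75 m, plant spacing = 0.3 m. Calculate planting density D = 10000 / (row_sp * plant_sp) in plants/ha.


D = 10000 / (row_sp * plant_sp)
  = 10000 / (0.75 * 0.3)
  = 10000 / 0.2250
  = 44444.44 plants/ha


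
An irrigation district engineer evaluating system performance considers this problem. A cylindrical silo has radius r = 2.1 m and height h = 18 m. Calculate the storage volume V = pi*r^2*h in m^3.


V = pi * r^2 * h
  = pi * 2.1^2 * 18
  = pi * 4.41 * 18
  = 249.38 m^3


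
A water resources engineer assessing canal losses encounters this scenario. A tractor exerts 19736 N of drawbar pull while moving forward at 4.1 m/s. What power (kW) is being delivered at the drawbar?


P = F * v / 1000
  = 19736 * 4.1 / 1000
  = 80917.60 / 1000
  = 80.92 kW


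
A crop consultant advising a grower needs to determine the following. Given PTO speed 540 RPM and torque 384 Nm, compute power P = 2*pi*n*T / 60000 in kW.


P = 2*pi*n*T / 60000
  = 2*pi * 540 * 384 / 60000
  = 1302881.31 / 60000
  = 21.71 kW


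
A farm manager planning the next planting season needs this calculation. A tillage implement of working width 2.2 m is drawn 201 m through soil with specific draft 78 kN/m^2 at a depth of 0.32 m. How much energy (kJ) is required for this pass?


E = k * d * w * L
  = 78 * 0.32 * 2.2 * 201
  = 11037.31 kJ


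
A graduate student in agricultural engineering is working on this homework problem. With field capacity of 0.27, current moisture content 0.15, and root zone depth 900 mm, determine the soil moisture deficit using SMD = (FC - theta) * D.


SMD = (FC - theta) * D
    = (0.27 - 0.15) * 900
    = 0.120 * 900
    = 108 mm


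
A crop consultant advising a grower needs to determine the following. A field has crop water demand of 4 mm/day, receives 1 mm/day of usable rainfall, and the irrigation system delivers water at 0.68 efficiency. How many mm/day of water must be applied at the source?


IWR = (ETc - Pe) / Ea
    = (4 - 1) / 0.68
    = 3 / 0.68
    = 4.41 mm/day


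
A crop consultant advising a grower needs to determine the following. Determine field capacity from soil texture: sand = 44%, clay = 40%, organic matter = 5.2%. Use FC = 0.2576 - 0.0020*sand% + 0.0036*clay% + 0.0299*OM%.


FC = 0.2576 - 0.0020*44 + 0.0036*40 + 0.0299*5.2
   = 0.2576 - 0.0880 + 0.1440 + 0.1555
   = 0.4691


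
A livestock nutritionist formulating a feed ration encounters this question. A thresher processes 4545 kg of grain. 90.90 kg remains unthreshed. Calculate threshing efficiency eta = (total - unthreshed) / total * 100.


eta = (total - unthreshed) / total * 100
    = (4545 - 90.90) / 4545 * 100
    = 4454.10 / 4545 * 100
    = 98%


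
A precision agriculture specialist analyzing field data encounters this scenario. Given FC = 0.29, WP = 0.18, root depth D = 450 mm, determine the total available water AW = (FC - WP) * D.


AW = (FC - WP) * D
   = (0.29 - 0.18) * 450
   = 0.11 * 450
   = 49.50 mm


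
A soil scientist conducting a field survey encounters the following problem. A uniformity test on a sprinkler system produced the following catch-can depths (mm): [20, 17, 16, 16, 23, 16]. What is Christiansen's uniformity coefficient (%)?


xbar = 108 / 6 = 18
sum|xi - xbar| = 14
CU = 100 * (1 - 14 / (6 * 18))
   = 100 * (1 - 0.1296)
   = 87.04%


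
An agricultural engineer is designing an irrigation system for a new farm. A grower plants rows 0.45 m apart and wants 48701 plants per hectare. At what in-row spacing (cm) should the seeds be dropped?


spacing = 10000 / (row_sp * density)
        = 10000 / (0.45 * 48701)
        = 10000 / 21915.45
        = 0.45630 m = 45.63 cm


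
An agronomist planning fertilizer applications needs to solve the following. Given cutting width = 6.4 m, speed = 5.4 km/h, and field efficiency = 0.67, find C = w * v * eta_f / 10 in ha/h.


C = w * v * eta_f / 10
  = 6.4 * 5.4 * 0.67 / 10
  = 23.16 / 10
  = 2.32 ha/h


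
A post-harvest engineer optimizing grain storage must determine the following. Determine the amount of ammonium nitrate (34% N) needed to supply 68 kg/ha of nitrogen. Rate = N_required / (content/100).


Rate = N_required / (N_content / 100)
     = 68 / (34 / 100)
     = 68 / 0.34
     = 200 kg/ha


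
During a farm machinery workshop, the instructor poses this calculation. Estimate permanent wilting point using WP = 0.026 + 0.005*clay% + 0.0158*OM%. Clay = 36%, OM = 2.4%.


WP = 0.026 + 0.005*36 + 0.0158*2.4
   = 0.026 + 0.1800 + 0.0379
   = 0.2439


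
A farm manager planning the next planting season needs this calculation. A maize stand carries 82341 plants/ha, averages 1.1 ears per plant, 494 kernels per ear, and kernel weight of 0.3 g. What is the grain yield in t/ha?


Y = density * ears * kernels * kw
  = 82341 * 1.1 * 494 * 0.3 g/ha
  = 13423229.82 g/ha
  = 13423.23 kg/ha = 13.42 t/ha


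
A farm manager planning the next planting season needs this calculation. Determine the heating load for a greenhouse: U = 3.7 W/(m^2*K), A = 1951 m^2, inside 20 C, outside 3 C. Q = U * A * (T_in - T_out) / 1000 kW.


dT = 20 - (3) = 17 K
Q = U * A * dT
  = 3.7 * 1951 * 17
  = 122717.90 W = 122.72 kW


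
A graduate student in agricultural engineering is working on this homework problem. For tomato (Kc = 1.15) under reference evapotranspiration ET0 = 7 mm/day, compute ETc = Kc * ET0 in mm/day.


ETc = Kc * ET0
    = 1.15 * 7
    = 8.05 mm/day


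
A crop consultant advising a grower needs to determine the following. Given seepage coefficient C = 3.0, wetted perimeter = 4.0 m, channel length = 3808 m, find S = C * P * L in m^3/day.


S = C * P * L
  = 3.0 * 4.0 * 3808
  = 45696 m^3/day


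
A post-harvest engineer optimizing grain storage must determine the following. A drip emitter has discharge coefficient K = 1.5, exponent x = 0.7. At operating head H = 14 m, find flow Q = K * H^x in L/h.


Q = K * H^x
  = 1.5 * 14^0.7
  = 1.5 * 6.3429
  = 9.51 L/h


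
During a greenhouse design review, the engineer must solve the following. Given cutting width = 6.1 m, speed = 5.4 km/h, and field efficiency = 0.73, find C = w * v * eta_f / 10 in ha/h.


C = w * v * eta_f / 10
  = 6.1 * 5.4 * 0.73 / 10
  = 24.05 / 10
  = 2.40 ha/h


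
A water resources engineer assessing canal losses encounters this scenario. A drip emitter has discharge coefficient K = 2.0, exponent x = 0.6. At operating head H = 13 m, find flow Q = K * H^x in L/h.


Q = K * H^x
  = 2.0 * 13^0.6
  = 2.0 * 4.6598
  = 9.32 L/h


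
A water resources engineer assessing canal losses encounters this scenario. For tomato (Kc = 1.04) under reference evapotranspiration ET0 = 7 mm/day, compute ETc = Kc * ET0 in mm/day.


ETc = Kc * ET0
    = 1.04 * 7
    = 7.28 mm/day


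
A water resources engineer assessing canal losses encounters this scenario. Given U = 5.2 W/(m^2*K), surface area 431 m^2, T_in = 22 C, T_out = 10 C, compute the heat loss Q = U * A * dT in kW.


dT = 22 - (10) = 12 K
Q = U * A * dT
  = 5.2 * 431 * 12
  = 26894.40 W = 26.89 kW


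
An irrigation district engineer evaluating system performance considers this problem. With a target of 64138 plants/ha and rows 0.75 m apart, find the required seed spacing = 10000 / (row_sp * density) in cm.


spacing = 10000 / (row_sp * density)
        = 10000 / (0.75 * 64138)
        = 10000 / 48103.50
        = 0.20789 m = 20.79 cm


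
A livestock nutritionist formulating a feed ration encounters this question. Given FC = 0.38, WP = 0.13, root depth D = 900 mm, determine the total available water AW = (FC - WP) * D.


AW = (FC - WP) * D
   = (0.38 - 0.13) * 900
   = 0.25 * 900
   = 225 mm


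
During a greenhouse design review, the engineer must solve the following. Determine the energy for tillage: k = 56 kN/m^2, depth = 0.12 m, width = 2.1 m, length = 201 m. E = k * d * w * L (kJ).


E = k * d * w * L
  = 56 * 0.12 * 2.1 * 201
  = 2836.51 kJ


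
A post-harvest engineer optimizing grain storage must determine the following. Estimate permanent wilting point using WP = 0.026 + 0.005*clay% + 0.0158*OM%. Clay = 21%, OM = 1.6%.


WP = 0.026 + 0.005*21 + 0.0158*1.6
   = 0.026 + 0.1050 + 0.0253
   = 0.1563


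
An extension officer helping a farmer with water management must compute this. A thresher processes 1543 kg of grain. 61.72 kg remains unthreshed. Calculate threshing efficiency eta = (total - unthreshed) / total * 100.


eta = (total - unthreshed) / total * 100
    = (1543 - 61.72) / 1543 * 100
    = 1481.28 / 1543 * 100
    = 96%


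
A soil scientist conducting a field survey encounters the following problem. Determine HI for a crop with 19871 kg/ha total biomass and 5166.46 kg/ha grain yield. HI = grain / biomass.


HI = grain_yield / biomass
   = 5166.46 / 19871
   = 0.26


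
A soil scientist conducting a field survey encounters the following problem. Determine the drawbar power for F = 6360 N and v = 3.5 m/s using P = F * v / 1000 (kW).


P = F * v / 1000
  = 6360 * 3.5 / 1000
  = 22260 / 1000
  = 22.26 kW


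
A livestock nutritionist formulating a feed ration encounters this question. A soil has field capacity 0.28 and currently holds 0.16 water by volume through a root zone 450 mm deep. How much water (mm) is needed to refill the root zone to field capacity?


SMD = (FC - theta) * D
    = (0.28 - 0.16) * 450
    = 0.120 * 450
    = 54 mm


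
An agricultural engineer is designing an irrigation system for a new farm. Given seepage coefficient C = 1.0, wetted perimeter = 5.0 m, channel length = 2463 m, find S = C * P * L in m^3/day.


S = C * P * L
  = 1.0 * 5.0 * 2463
  = 12315 m^3/day


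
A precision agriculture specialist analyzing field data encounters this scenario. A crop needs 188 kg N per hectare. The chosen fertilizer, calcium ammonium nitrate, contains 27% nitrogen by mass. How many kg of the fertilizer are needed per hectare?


Rate = N_required / (N_content / 100)
     = 188 / (27 / 100)
     = 188 / 0.27
     = 696.30 kg/ha


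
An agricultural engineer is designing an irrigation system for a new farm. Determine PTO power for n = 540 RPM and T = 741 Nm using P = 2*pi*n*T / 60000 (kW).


P = 2*pi*n*T / 60000
  = 2*pi * 540 * 741 / 60000
  = 2514153.77 / 60000
  = 41.90 kW


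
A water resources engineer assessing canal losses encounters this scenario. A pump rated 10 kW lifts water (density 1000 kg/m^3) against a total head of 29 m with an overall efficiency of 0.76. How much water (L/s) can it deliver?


Q = (P * 1000 * eta) / (rho * g * H)
  = (10 * 1000 * 0.76) / (1000 * 9.81 * 29)
  = 7600 / 284490
  = 0.02671 m^3/s = 26.71 L/s


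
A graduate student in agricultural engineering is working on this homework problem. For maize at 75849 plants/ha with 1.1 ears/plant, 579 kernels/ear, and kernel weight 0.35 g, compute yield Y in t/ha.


Y = density * ears * kernels * kw
  = 75849 * 1.1 * 579 * 0.35 g/ha
  = 16907879.84 g/ha
  = 16907.88 kg/ha = 16.91 t/ha


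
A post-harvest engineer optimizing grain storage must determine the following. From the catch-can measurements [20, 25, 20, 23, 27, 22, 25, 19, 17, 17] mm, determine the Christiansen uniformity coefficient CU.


xbar = 215 / 10 = 21.500
sum|xi - xbar| = 29
CU = 100 * (1 - 29 / (10 * 21.500))
   = 100 * (1 - 0.1349)
   = 86.51%


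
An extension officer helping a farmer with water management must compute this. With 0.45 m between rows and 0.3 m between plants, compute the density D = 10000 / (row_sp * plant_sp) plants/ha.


D = 10000 / (row_sp * plant_sp)
  = 10000 / (0.45 * 0.3)
  = 10000 / 0.1350
  = 74074.07 plants/ha


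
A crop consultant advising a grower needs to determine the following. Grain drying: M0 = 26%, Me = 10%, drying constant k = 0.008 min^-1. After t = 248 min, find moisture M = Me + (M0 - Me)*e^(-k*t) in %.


M = Me + (M0 - Me) * e^(-k*t)
  = 10 + (26 - 10) * e^(-0.008*248)
  = 10 + 16 * e^(-1.984)
  = 10 + 16 * 0.13752
  = 10 + 2.2003
  = 12.20%


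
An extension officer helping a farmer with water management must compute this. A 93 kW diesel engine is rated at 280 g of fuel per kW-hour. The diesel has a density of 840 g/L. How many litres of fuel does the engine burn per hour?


FC = P * BSFC / rho_fuel
   = 93 * 280 / 840
   = 26040 / 840
   = 31 L/h


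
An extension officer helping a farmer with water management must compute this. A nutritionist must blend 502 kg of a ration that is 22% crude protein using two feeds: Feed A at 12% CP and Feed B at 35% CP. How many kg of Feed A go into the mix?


parts_A = CP_b - target = 35 - 22 = 13
parts_B = target - CP_a = 22 - 12 = 10
total_parts = 13 + 10 = 23
Feed A = 502 * 13 / 23 = 283.74 kg
Feed B = 502 * 10 / 23 = 218.26 kg

283.74 kg


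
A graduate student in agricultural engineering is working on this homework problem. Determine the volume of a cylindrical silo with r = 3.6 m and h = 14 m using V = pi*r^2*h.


V = pi * r^2 * h
  = pi * 3.6^2 * 14
  = pi * 12.96 * 14
  = 570.01 m^3


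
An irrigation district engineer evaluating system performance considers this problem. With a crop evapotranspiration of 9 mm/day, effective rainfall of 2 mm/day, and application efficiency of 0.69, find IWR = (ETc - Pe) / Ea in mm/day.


IWR = (ETc - Pe) / Ea
    = (9 - 2) / 0.69
    = 7 / 0.69
    = 10.14 mm/day


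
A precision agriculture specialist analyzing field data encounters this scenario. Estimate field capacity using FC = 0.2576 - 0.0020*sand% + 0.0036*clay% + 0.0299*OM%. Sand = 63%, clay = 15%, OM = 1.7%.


FC = 0.2576 - 0.0020*63 + 0.0036*15 + 0.0299*1.7
   = 0.2576 - 0.1260 + 0.0540 + 0.0508
   = 0.2364


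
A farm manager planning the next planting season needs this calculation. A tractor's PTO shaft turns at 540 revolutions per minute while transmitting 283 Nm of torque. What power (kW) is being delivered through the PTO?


P = 2*pi*n*T / 60000
  = 2*pi * 540 * 283 / 60000
  = 960196.38 / 60000
  = 16.00 kW


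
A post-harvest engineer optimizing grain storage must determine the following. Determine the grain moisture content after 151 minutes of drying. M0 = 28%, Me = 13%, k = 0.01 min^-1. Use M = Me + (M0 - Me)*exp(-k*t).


M = Me + (M0 - Me) * e^(-k*t)
  = 13 + (28 - 13) * e^(-0.01*151)
  = 13 + 15 * e^(-1.510)
  = 13 + 15 * 0.22091
  = 13 + 3.3136
  = 16.31%


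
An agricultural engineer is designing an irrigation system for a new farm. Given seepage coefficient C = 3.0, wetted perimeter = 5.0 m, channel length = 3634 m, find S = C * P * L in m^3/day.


S = C * P * L
  = 3.0 * 5.0 * 3634
  = 54510 m^3/day


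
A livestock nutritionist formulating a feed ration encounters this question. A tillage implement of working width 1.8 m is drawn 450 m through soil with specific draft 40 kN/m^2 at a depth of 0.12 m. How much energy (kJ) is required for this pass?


E = k * d * w * L
  = 40 * 0.12 * 1.8 * 450
  = 3888 kJ


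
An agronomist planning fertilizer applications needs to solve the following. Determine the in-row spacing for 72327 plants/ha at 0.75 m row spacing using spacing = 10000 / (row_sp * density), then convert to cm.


spacing = 10000 / (row_sp * density)
        = 10000 / (0.75 * 72327)
        = 10000 / 54245.25
        = 0.18435 m = 18.43 cm


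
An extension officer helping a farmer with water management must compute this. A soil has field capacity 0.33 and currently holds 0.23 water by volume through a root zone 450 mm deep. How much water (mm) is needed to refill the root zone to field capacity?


SMD = (FC - theta) * D
    = (0.33 - 0.23) * 450
    = 0.100 * 450
    = 45 mm


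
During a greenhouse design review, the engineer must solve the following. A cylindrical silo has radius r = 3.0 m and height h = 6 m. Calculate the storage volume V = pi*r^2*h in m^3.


V = pi * r^2 * h
  = pi * 3.0^2 * 6
  = pi * 9 * 6
  = 169.65 m^3


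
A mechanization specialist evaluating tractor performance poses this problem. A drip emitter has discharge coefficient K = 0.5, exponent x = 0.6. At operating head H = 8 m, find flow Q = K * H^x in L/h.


Q = K * H^x
  = 0.5 * 8^0.6
  = 0.5 * 3.4822
  = 1.74 L/h


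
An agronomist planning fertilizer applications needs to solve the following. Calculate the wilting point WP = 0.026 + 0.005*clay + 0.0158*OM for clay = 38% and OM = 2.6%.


WP = 0.026 + 0.005*38 + 0.0158*2.6
   = 0.026 + 0.1900 + 0.0411
   = 0.2571


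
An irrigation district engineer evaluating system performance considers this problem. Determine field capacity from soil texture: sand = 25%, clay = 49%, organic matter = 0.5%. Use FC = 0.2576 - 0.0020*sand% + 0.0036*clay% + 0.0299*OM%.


FC = 0.2576 - 0.0020*25 + 0.0036*49 + 0.0299*0.5
   = 0.2576 - 0.0500 + 0.1764 + 0.0150
   = 0.3990


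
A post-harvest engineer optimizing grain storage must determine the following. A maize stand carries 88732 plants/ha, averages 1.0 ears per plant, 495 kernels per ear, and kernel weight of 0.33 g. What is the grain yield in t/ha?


Y = density * ears * kernels * kw
  = 88732 * 1.0 * 495 * 0.33 g/ha
  = 14494372.20 g/ha
  = 14494.37 kg/ha = 14.49 t/ha


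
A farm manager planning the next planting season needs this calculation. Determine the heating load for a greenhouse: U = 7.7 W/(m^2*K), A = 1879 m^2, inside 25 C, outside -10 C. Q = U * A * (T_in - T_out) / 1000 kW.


dT = 25 - (-10) = 35 K
Q = U * A * dT
  = 7.7 * 1879 * 35
  = 506390.50 W = 506.39 kW


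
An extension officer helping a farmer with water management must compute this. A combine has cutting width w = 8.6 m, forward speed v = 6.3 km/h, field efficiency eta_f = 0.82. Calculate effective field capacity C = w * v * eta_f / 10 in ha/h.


C = w * v * eta_f / 10
  = 8.6 * 6.3 * 0.82 / 10
  = 44.43 / 10
  = 4.44 ha/h


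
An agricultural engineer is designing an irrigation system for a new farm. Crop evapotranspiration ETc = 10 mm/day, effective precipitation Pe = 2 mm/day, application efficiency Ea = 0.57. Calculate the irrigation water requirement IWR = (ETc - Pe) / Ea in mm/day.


IWR = (ETc - Pe) / Ea
    = (10 - 2) / 0.57
    = 8 / 0.57
    = 14.04 mm/day


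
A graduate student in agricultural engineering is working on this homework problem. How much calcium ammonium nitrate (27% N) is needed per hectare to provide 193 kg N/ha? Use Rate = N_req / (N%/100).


Rate = N_required / (N_content / 100)
     = 193 / (27 / 100)
     = 193 / 0.27
     = 714.81 kg/ha


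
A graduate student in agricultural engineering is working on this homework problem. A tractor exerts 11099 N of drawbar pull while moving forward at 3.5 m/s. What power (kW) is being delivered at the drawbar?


P = F * v / 1000
  = 11099 * 3.5 / 1000
  = 38846.50 / 1000
  = 38.85 kW


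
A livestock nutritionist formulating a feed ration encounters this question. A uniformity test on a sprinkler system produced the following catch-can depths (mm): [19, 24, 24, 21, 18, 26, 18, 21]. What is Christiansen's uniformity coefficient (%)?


xbar = 171 / 8 = 21.375
sum|xi - xbar| = 19.750
CU = 100 * (1 - 19.750 / (8 * 21.375))
   = 100 * (1 - 0.1155)
   = 88.45%


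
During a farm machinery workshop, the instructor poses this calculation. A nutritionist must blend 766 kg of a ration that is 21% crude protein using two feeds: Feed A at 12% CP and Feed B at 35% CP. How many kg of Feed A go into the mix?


parts_A = CP_b - target = 35 - 21 = 14
parts_B = target - CP_a = 21 - 12 = 9
total_parts = 14 + 9 = 23
Feed A = 766 * 14 / 23 = 466.26 kg
Feed B = 766 * 9 / 23 = 299.74 kg

466.26 kg


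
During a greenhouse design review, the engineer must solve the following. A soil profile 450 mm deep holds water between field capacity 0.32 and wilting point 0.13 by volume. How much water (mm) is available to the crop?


AW = (FC - WP) * D
   = (0.32 - 0.13) * 450
   = 0.19 * 450
   = 85.50 mm


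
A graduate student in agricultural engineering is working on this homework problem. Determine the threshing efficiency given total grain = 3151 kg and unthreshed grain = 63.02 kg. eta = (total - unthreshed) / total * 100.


eta = (total - unthreshed) / total * 100
    = (3151 - 63.02) / 3151 * 100
    = 3087.98 / 3151 * 100
    = 98%


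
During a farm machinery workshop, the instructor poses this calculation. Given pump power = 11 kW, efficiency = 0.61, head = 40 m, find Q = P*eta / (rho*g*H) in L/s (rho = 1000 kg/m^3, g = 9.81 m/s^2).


Q = (P * 1000 * eta) / (rho * g * H)
  = (11 * 1000 * 0.61) / (1000 * 9.81 * 40)
  = 6710 / 392400
  = 0.01710 m^3/s = 17.10 L/s


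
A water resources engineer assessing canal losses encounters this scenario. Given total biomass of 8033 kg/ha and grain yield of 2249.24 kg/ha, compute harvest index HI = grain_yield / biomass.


HI = grain_yield / biomass
   = 2249.24 / 8033
   = 0.28


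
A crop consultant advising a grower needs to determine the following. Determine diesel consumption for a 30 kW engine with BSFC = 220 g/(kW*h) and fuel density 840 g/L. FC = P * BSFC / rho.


FC = P * BSFC / rho_fuel
   = 30 * 220 / 840
   = 6600 / 840
   = 7.86 L/h


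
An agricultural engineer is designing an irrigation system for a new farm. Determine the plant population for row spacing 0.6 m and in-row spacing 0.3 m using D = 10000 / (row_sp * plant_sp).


D = 10000 / (row_sp * plant_sp)
  = 10000 / (0.6 * 0.3)
  = 10000 / 0.1800
  = 55555.56 plants/ha


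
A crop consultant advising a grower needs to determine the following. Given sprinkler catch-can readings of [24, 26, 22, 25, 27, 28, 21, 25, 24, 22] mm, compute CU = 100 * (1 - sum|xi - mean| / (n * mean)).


xbar = 244 / 10 = 24.400
sum|xi - xbar| = 18
CU = 100 * (1 - 18 / (10 * 24.400))
   = 100 * (1 - 0.0738)
   = 92.62%


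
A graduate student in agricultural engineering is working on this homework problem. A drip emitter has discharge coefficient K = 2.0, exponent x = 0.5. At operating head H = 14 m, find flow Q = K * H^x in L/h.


Q = K * H^x
  = 2.0 * 14^0.5
  = 2.0 * 3.7417
  = 7.48 L/h


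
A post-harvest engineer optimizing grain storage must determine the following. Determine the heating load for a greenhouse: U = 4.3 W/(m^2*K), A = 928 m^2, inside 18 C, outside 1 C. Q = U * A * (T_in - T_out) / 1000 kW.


dT = 18 - (1) = 17 K
Q = U * A * dT
  = 4.3 * 928 * 17
  = 67836.80 W = 67.84 kW


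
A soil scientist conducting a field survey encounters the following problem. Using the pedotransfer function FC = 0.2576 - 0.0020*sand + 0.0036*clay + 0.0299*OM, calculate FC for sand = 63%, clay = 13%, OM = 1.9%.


FC = 0.2576 - 0.0020*63 + 0.0036*13 + 0.0299*1.9
   = 0.2576 - 0.1260 + 0.0468 + 0.0568
   = 0.2352


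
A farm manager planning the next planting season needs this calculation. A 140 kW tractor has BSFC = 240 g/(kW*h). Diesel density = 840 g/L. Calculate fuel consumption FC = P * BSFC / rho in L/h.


FC = P * BSFC / rho_fuel
   = 140 * 240 / 840
   = 33600 / 840
   = 40 L/h


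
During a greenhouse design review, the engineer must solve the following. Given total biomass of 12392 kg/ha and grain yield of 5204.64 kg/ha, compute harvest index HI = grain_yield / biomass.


HI = grain_yield / biomass
   = 5204.64 / 12392
   = 0.42


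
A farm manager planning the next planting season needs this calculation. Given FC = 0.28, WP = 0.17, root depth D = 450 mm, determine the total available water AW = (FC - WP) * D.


AW = (FC - WP) * D
   = (0.28 - 0.17) * 450
   = 0.11 * 450
   = 49.50 mm


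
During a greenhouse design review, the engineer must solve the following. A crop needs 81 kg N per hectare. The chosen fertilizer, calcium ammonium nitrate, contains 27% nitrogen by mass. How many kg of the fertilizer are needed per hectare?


Rate = N_required / (N_content / 100)
     = 81 / (27 / 100)
     = 81 / 0.27
     = 300 kg/ha


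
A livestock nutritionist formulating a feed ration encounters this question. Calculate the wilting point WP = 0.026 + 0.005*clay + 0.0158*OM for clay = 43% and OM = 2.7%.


WP = 0.026 + 0.005*43 + 0.0158*2.7
   = 0.026 + 0.2150 + 0.0427
   = 0.2837


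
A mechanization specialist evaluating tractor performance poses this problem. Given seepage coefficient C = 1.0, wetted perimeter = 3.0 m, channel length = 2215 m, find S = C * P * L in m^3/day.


S = C * P * L
  = 1.0 * 3.0 * 2215
  = 6645 m^3/day


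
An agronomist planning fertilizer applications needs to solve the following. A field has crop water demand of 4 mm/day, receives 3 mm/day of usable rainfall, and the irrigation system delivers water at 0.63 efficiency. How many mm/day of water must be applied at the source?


IWR = (ETc - Pe) / Ea
    = (4 - 3) / 0.63
    = 1 / 0.63
    = 1.59 mm/day


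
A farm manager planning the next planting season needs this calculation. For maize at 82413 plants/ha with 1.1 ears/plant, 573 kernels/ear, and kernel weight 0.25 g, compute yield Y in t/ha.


Y = density * ears * kernels * kw
  = 82413 * 1.1 * 573 * 0.25 g/ha
  = 12986228.48 g/ha
  = 12986.23 kg/ha = 12.99 t/ha


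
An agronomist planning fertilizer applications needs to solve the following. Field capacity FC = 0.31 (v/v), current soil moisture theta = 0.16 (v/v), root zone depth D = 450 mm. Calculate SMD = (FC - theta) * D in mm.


SMD = (FC - theta) * D
    = (0.31 - 0.16) * 450
    = 0.150 * 450
    = 67.50 mm


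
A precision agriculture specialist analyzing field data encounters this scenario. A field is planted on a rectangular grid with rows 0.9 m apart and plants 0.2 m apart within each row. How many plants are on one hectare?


D = 10000 / (row_sp * plant_sp)
  = 10000 / (0.9 * 0.2)
  = 10000 / 0.1800
  = 55555.56 plants/ha


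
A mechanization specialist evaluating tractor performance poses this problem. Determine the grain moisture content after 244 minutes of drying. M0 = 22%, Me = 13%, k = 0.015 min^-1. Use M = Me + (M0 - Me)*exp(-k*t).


M = Me + (M0 - Me) * e^(-k*t)
  = 13 + (22 - 13) * e^(-0.015*244)
  = 13 + 9 * e^(-3.660)
  = 13 + 9 * 0.02573
  = 13 + 0.2316
  = 13.23%


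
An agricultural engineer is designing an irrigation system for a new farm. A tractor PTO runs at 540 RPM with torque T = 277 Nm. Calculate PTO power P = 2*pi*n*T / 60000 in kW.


P = 2*pi*n*T / 60000
  = 2*pi * 540 * 277 / 60000
  = 939838.86 / 60000
  = 15.66 kW


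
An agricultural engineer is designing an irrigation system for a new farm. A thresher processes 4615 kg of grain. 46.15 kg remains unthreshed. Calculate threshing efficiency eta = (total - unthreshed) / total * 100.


eta = (total - unthreshed) / total * 100
    = (4615 - 46.15) / 4615 * 100
    = 4568.85 / 4615 * 100
    = 99%


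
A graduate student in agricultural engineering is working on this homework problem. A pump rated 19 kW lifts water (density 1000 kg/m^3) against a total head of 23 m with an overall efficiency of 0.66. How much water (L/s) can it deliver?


Q = (P * 1000 * eta) / (rho * g * H)
  = (19 * 1000 * 0.66) / (1000 * 9.81 * 23)
  = 12540 / 225630
  = 0.05558 m^3/s = 55.58 L/s


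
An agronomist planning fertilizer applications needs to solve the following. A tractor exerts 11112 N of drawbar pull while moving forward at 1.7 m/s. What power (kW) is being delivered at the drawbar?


P = F * v / 1000
  = 11112 * 1.7 / 1000
  = 18890.40 / 1000
  = 18.89 kW


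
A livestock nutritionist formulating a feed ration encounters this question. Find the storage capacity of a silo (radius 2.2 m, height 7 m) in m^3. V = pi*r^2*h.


V = pi * r^2 * h
  = pi * 2.2^2 * 7
  = pi * 4.84 * 7
  = 106.44 m^3


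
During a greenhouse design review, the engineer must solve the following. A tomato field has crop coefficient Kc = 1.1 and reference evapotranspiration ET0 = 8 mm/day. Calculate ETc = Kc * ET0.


ETc = Kc * ET0
    = 1.1 * 8
    = 8.80 mm/day


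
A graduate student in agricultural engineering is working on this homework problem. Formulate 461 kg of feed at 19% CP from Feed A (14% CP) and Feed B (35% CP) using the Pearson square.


parts_A = CP_b - target = 35 - 19 = 16
parts_B = target - CP_a = 19 - 14 = 5
total_parts = 16 + 5 = 21
Feed A = 461 * 16 / 21 = 351.24 kg
Feed B = 461 * 5 / 21 = 109.76 kg

351.24 kg


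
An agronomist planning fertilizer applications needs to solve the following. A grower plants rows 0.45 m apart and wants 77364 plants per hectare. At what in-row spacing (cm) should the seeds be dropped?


spacing = 10000 / (row_sp * density)
        = 10000 / (0.45 * 77364)
        = 10000 / 34813.80
        = 0.28724 m = 28.72 cm


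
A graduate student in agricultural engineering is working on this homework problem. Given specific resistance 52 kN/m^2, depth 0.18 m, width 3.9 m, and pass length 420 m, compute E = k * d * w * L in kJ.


E = k * d * w * L
  = 52 * 0.18 * 3.9 * 420
  = 15331.68 kJ


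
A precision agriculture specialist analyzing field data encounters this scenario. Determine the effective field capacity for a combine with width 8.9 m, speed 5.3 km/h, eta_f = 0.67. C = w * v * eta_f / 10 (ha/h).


C = w * v * eta_f / 10
  = 8.9 * 5.3 * 0.67 / 10
  = 31.60 / 10
  = 3.16 ha/h


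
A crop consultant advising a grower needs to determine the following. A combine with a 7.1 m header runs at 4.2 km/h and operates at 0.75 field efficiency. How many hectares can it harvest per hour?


C = w * v * eta_f / 10
  = 7.1 * 4.2 * 0.75 / 10
  = 22.37 / 10
  = 2.24 ha/h


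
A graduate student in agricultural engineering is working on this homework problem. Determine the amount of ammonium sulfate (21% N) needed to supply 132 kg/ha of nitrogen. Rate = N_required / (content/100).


Rate = N_required / (N_content / 100)
     = 132 / (21 / 100)
     = 132 / 0.21
     = 628.57 kg/ha


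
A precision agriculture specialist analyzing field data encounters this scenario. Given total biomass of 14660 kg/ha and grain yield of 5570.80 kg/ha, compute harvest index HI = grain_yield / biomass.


HI = grain_yield / biomass
   = 5570.80 / 14660
   = 0.38


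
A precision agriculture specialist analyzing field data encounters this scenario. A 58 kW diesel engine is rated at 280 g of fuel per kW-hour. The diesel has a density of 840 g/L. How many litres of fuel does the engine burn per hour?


FC = P * BSFC / rho_fuel
   = 58 * 280 / 840
   = 16240 / 840
   = 19.33 L/h


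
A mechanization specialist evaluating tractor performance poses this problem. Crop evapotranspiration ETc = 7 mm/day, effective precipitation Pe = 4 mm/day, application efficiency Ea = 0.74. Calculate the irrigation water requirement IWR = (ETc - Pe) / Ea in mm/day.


IWR = (ETc - Pe) / Ea
    = (7 - 4) / 0.74
    = 3 / 0.74
    = 4.05 mm/day


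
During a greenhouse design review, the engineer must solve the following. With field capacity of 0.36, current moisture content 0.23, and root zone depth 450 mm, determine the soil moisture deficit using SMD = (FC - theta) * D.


SMD = (FC - theta) * D
    = (0.36 - 0.23) * 450
    = 0.130 * 450
    = 58.50 mm


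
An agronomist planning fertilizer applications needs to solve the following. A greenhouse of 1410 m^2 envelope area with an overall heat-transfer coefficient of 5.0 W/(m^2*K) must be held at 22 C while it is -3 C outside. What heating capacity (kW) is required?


dT = 22 - (-3) = 25 K
Q = U * A * dT
  = 5.0 * 1410 * 25
  = 176250 W = 176.25 kW


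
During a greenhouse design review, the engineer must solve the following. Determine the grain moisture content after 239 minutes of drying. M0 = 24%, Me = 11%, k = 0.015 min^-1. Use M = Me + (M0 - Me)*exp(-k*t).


M = Me + (M0 - Me) * e^(-k*t)
  = 11 + (24 - 11) * e^(-0.015*239)
  = 11 + 13 * e^(-3.585)
  = 11 + 13 * 0.02774
  = 11 + 0.3606
  = 11.36%


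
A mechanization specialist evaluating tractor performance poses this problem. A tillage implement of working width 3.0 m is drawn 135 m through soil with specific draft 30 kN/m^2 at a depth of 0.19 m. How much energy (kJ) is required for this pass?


E = k * d * w * L
  = 30 * 0.19 * 3.0 * 135
  = 2308.50 kJ


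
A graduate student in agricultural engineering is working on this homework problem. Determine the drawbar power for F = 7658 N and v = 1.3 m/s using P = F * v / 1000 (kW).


P = F * v / 1000
  = 7658 * 1.3 / 1000
  = 9955.40 / 1000
  = 9.96 kW


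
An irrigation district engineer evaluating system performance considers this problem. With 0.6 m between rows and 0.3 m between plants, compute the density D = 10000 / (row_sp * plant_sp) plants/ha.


D = 10000 / (row_sp * plant_sp)
  = 10000 / (0.6 * 0.3)
  = 10000 / 0.1800
  = 55555.56 plants/ha


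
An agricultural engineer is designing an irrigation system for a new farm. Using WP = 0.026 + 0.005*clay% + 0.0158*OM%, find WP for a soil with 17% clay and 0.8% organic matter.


WP = 0.026 + 0.005*17 + 0.0158*0.8
   = 0.026 + 0.0850 + 0.0126
   = 0.1236


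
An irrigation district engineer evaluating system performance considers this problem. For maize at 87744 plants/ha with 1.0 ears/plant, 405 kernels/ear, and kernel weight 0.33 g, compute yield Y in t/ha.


Y = density * ears * kernels * kw
  = 87744 * 1.0 * 405 * 0.33 g/ha
  = 11726985.60 g/ha
  = 11726.99 kg/ha = 11.73 t/ha


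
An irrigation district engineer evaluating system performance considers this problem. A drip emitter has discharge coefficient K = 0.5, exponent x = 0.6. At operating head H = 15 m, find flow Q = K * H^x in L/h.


Q = K * H^x
  = 0.5 * 15^0.6
  = 0.5 * 5.0776
  = 2.54 L/h


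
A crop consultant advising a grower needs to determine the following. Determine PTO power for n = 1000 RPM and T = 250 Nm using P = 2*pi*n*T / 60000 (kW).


P = 2*pi*n*T / 60000
  = 2*pi * 1000 * 250 / 60000
  = 1570796.33 / 60000
  = 26.18 kW


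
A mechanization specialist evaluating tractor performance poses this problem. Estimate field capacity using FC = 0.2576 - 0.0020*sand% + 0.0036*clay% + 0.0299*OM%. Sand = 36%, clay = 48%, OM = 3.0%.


FC = 0.2576 - 0.0020*36 + 0.0036*48 + 0.0299*3.0
   = 0.2576 - 0.0720 + 0.1728 + 0.0897
   = 0.4481


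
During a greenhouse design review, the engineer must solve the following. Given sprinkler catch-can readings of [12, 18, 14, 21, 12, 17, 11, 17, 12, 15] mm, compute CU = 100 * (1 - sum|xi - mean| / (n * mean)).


xbar = 149 / 10 = 14.900
sum|xi - xbar| = 27
CU = 100 * (1 - 27 / (10 * 14.900))
   = 100 * (1 - 0.1812)
   = 81.88%


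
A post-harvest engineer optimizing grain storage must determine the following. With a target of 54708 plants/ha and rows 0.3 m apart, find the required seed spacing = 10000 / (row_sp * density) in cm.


spacing = 10000 / (row_sp * density)
        = 10000 / (0.3 * 54708)
        = 10000 / 16412.40
        = 0.60930 m = 60.93 cm


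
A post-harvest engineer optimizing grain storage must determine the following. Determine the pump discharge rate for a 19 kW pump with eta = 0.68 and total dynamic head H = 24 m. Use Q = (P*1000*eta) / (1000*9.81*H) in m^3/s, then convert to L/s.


Q = (P * 1000 * eta) / (rho * g * H)
  = (19 * 1000 * 0.68) / (1000 * 9.81 * 24)
  = 12920 / 235440
  = 0.05488 m^3/s = 54.88 L/s
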